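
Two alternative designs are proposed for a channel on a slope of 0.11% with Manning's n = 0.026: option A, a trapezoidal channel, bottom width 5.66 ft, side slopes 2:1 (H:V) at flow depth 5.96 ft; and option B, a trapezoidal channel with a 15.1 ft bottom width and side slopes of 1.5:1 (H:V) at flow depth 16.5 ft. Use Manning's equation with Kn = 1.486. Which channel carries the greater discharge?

channel B

Channel A: With bottom width b = 5.66 ft and side slope z = 2: A = (b + zy)y = (5.66 + 2×5.96)×5.96 = 104.8 ft²; P = b + 2y√(1+z²) = 5.66 + 2×5.96×2.236 = 32.31 ft. Hydraulic radius R = A/P = 104.8/32.31 = 3.242 ft. Q_A = (1.486/0.026)·104.8·3.242^(2/3)·√0.0011 = 435.1 ft³/s.
Channel B: With bottom width b = 15.1 ft and side slope z = 1.5: A = (b + zy)y = (15.1 + 1.5×16.5)×16.5 = 657.5 ft²; P = b + 2y√(1+z²) = 15.1 + 2×16.5×1.803 = 74.59 ft. Hydraulic radius R = A/P = 657.5/74.59 = 8.815 ft. Q_B = (1.486/0.026)·657.5·8.815^(2/3)·√0.0011 = 5319 ft³/s.
Q_A = 435.1 ft³/s vs Q_B = 5319 ft³/s, so channel B carries more.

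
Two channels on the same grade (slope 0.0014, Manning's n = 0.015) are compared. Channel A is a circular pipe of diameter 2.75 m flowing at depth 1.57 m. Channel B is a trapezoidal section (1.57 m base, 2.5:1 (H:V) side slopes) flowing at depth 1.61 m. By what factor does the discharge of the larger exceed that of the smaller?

Channel A: For a circular section of diameter D = 2.75 m at depth y = 1.57 m, the central angle is θ = 2 arccos(1 − 2y/D) = 3.426 rad. Then A = (D²/8)(θ − sin θ) = 3.504 m² and P = Dθ/2 = 4.711 m. Hydraulic radius R = A/P = 3.504/4.711 = 0.7438 m. Q_A = (1/0.015)·3.504·0.7438^(2/3)·√0.0014 = 7.176 m³/s.
Channel B: With bottom width b = 1.57 m and side slope z = 2.5: A = (b + zy)y = (1.57 + 2.5×1.61)×1.61 = 9.008 m²; P = b + 2y√(1+z²) = 1.57 + 2×1.61×2.693 = 10.24 m. Hydraulic radius R = A/P = 9.008/10.24 = 0.8797 m. Q_B = (1/0.015)·9.008·0.8797^(2/3)·√0.0014 = 20.63 m³/s.
The larger discharge is 20.63 m³/s and the smaller is 7.176 m³/s; the ratio is 2.87.

2.87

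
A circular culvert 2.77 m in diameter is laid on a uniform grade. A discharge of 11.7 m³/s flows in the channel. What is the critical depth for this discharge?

At critical depth, Q² T / (g A³) = 1, i.e. A³/T = Q²/g = 11.7²/9.81 = 13.95.
Try y = 1.77 m: A³/T = 25.26 — high.
Try y = 1.52 m: A³/T = 14.09 — close enough.

y_c = 1.52 m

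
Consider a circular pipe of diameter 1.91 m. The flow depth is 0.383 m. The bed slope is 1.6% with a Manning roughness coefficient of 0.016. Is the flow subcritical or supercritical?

supercritical

For a circular section of diameter D = 1.91 m at depth y = 0.383 m, the central angle is θ = 2 arccos(1 − 2y/D) = 1.857 rad. Then A = (D²/8)(θ − sin θ) = 0.4095 m² and P = Dθ/2 = 1.774 m.
Hydraulic radius R = A/P = 0.4095/1.774 = 0.2309 m.
V = (1/n) R^(2/3) √S = (1/0.016) × 0.2309^(2/3) × √0.016 = 2.975 m/s. Hydraulic depth D_h = A/T = 0.4095/1.529 = 0.2677 m.
Froude number Fr = V/√(g·D_h) = 2.975/√(9.81×0.2677) = 1.84, which is greater than 1, so the flow is supercritical.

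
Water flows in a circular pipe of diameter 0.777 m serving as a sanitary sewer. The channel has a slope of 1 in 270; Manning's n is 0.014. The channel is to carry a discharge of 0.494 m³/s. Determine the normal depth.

Manning's equation rearranged: A R^(2/3) = nQ / (1·√S) = 0.014 × 0.494 / (√0.003704) = 0.1136.
Try y = 0.611 m: A R^(2/3) = 0.1528 — high.
Try y = 0.412 m: A R^(2/3) = 0.08774 — low.
Try y = 0.486 m: A R^(2/3) = 0.1138 — ≈ 0.1136.

y_n = 0.486 m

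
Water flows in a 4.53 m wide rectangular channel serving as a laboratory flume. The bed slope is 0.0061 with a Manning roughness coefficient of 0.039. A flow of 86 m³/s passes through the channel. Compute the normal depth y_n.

y_n = 6.68 m

Manning's equation rearranged: A R^(2/3) = nQ / (1·√S) = 0.039 × 86 / (√0.0061) = 42.94.
Trying y = 5.72 m: A R^(2/3) = 35.78 — low.
Trying y = 8.38 m: A R^(2/3) = 55.82 — high.
Trying y = 6.68 m: A R^(2/3) = 42.96 — matches.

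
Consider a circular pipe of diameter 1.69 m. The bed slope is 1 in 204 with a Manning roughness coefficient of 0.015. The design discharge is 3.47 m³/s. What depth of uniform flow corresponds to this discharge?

Manning's equation rearranged: A R^(2/3) = nQ / (1·√S) = 0.015 × 3.47 / (√0.004902) = 0.7434.
Try y = 0.785 m: A R^(2/3) = 0.5562 — too small.
Try y = 1.03 m: A R^(2/3) = 0.869 — too large.
Try y = 0.932 m: A R^(2/3) = 0.743 — close enough.

y_n = 0.932 m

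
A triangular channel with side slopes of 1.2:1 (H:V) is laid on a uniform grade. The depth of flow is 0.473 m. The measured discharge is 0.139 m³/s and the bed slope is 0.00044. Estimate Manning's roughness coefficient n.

n = 0.013

For a triangular section with side slope z = 1.2: A = zy² = 1.2×0.473² = 0.2685 m²; P = 2y√(1+z²) = 2×0.473×1.562 = 1.478 m.
Hydraulic radius R = A/P = 0.2685/1.478 = 0.1817 m.
Rearranging Manning's equation: n = (1/Q) A R^(2/3) S^(1/2) = (1/0.139) × 0.2685 × 0.1817^(2/3) × √0.00044 = 0.013.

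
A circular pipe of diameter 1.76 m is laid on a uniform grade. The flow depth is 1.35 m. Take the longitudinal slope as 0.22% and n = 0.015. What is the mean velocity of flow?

V = 2.06 m/s

For a circular section of diameter D = 1.76 m at depth y = 1.35 m, the central angle is θ = 2 arccos(1 − 2y/D) = 4.268 rad. Then A = (D²/8)(θ − sin θ) = 2.002 m² and P = Dθ/2 = 3.756 m.
Hydraulic radius R = A/P = 2.002/3.756 = 0.5331 m.
From Manning's equation, V = (1/n) R^(2/3) S^(1/2) = (1/0.015) × 0.5331^(2/3) × 0.0022^(1/2) = 2.06 m/s.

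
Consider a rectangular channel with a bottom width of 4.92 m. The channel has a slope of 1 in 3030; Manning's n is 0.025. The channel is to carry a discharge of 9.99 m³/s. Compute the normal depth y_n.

y_n = 2.44 m

Manning's equation rearranged: A R^(2/3) = nQ / (1·√S) = 0.025 × 9.99 / (√0.00033) = 13.75.
Try y = 1.91 m: A R^(2/3) = 9.863 — too small.
Try y = 3 m: A R^(2/3) = 18.04 — too large.
Try y = 2.44 m: A R^(2/3) = 13.74 — ≈ 13.75.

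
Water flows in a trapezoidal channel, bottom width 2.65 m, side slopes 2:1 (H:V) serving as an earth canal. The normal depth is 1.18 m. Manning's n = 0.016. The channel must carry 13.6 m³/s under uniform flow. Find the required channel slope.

S = 0.002

With bottom width b = 2.65 m and side slope z = 2: A = (b + zy)y = (2.65 + 2×1.18)×1.18 = 5.912 m²; P = b + 2y√(1+z²) = 2.65 + 2×1.18×2.236 = 7.927 m.
Hydraulic radius R = A/P = 5.912/7.927 = 0.7458 m.
From Manning's equation, S = [nQ / (1 A R^(2/3))]² = [0.016 × 13.6 / (1 × 5.912 × 0.7458^(2/3))]² = 0.002.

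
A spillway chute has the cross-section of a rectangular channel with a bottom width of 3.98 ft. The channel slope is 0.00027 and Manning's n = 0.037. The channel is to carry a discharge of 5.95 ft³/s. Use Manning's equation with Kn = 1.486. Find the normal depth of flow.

y_n = 2.2 ft

Manning's equation rearranged: A R^(2/3) = nQ / (1.486·√S) = 0.037 × 5.95 / (1.486 × √0.00027) = 9.016.
Trying y = 1.67 ft: A R^(2/3) = 6.232 — low.
Trying y = 2.41 ft: A R^(2/3) = 10.16 — high.
Trying y = 2.2 ft: A R^(2/3) = 9.016 — ≈ 9.016.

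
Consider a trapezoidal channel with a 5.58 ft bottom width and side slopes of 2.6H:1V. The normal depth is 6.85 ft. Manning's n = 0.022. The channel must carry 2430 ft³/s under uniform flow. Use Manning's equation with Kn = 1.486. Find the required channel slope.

With bottom width b = 5.58 ft and side slope z = 2.6: A = (b + zy)y = (5.58 + 2.6×6.85)×6.85 = 160.2 ft²; P = b + 2y√(1+z²) = 5.58 + 2×6.85×2.786 = 43.74 ft.
Hydraulic radius R = A/P = 160.2/43.74 = 3.663 ft.
From Manning's equation, S = [nQ / (1.486 A R^(2/3))]² = [0.022 × 2430 / (1.486 × 160.2 × 3.663^(2/3))]² = 0.00893.

S = 0.00893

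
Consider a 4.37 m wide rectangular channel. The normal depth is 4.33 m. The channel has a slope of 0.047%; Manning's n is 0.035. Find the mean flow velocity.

V = 0.794 m/s

Flow area A = b·y = 4.37 × 4.33 = 18.92 m². Wetted perimeter P = b + 2y = 4.37 + 2×4.33 = 13.03 m.
Hydraulic radius R = A/P = 18.92/13.03 = 1.452 m.
From Manning's equation, V = (1/n) R^(2/3) S^(1/2) = (1/0.035) × 1.452^(2/3) × 0.00047^(1/2) = 0.794 m/s.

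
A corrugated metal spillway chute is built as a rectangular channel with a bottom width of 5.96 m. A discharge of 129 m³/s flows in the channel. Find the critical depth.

For a rectangular channel, critical depth y_c = (q²/g)^(1/3) where q = Q/b = 129/5.96 = 21.64 m²/s.
So y_c = (21.64²/9.81)^(1/3) = 3.63 m.

y_c = 3.63 m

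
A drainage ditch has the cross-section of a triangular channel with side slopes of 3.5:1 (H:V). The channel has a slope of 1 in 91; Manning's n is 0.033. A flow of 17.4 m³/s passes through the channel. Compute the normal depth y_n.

y_n = 1.42 m

Manning's equation rearranged: A R^(2/3) = nQ / (1·√S) = 0.033 × 17.4 / (√0.01099) = 5.478.
At y = 1.1 m: A R^(2/3) = 2.77 — short.
At y = 1.55 m: A R^(2/3) = 6.912 — over.
At y = 1.42 m: A R^(2/3) = 5.472 — close enough.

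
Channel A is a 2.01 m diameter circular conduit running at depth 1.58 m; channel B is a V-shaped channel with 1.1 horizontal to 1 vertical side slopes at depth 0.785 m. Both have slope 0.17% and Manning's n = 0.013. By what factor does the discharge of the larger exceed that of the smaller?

Channel A: For a circular section of diameter D = 2.01 m at depth y = 1.58 m, the central angle is θ = 2 arccos(1 − 2y/D) = 4.36 rad. Then A = (D²/8)(θ − sin θ) = 2.676 m² and P = Dθ/2 = 4.382 m. Hydraulic radius R = A/P = 2.676/4.382 = 0.6107 m. Q_A = (1/0.013)·2.676·0.6107^(2/3)·√0.0017 = 6.108 m³/s.
Channel B: For a triangular section with side slope z = 1.1: A = zy² = 1.1×0.785² = 0.6778 m²; P = 2y√(1+z²) = 2×0.785×1.487 = 2.334 m. Hydraulic radius R = A/P = 0.6778/2.334 = 0.2904 m. Q_B = (1/0.013)·0.6778·0.2904^(2/3)·√0.0017 = 0.9428 m³/s.
The larger discharge is 6.108 m³/s and the smaller is 0.9428 m³/s; the ratio is 6.48.

6.48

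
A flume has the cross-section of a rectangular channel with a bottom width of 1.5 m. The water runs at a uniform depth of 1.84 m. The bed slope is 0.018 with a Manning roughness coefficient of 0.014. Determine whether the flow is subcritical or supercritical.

supercritical

Flow area A = b·y = 1.5 × 1.84 = 2.76 m². Wetted perimeter P = b + 2y = 1.5 + 2×1.84 = 5.18 m.
Hydraulic radius R = A/P = 2.76/5.18 = 0.5328 m.
V = (1/n) R^(2/3) √S = (1/0.014) × 0.5328^(2/3) × √0.018 = 6.298 m/s. Hydraulic depth D_h = A/T = 2.76/1.5 = 1.84 m.
Froude number Fr = V/√(g·D_h) = 6.298/√(9.81×1.84) = 1.48, which is greater than 1, so the flow is supercritical.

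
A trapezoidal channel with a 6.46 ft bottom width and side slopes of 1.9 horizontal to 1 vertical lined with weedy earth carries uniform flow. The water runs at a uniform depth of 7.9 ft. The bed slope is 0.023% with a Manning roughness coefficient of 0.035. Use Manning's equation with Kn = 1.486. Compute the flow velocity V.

V = 1.68 ft/s

With bottom width b = 6.46 ft and side slope z = 1.9: A = (b + zy)y = (6.46 + 1.9×7.9)×7.9 = 169.6 ft²; P = b + 2y√(1+z²) = 6.46 + 2×7.9×2.147 = 40.38 ft.
Hydraulic radius R = A/P = 169.6/40.38 = 4.2 ft.
From Manning's equation, V = (1.486/n) R^(2/3) S^(1/2) = (1.486/0.035) × 4.2^(2/3) × 0.00023^(1/2) = 1.68 ft/s.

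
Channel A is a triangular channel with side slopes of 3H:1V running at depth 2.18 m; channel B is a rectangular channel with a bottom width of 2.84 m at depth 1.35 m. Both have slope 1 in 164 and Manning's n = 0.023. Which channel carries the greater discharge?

channel A

Channel A: For a triangular section with side slope z = 3: A = zy² = 3×2.18² = 14.26 m²; P = 2y√(1+z²) = 2×2.18×3.162 = 13.79 m. Hydraulic radius R = A/P = 14.26/13.79 = 1.034 m. Q_A = (1/0.023)·14.26·1.034^(2/3)·√0.006098 = 49.5 m³/s.
Channel B: Flow area A = b·y = 2.84 × 1.35 = 3.834 m². Wetted perimeter P = b + 2y = 2.84 + 2×1.35 = 5.54 m. Hydraulic radius R = A/P = 3.834/5.54 = 0.6921 m. Q_B = (1/0.023)·3.834·0.6921^(2/3)·√0.006098 = 10.18 m³/s.
Q_A = 49.5 m³/s vs Q_B = 10.18 m³/s, so channel A carries more.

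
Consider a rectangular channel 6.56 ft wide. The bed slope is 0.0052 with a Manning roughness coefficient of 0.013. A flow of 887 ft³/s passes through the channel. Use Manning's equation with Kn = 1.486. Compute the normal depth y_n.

Manning's equation rearranged: A R^(2/3) = nQ / (1.486·√S) = 0.013 × 887 / (1.486 × √0.0052) = 107.6.
Trying y = 6.79 ft: A R^(2/3) = 75.61 — low.
Trying y = 10.1 ft: A R^(2/3) = 121.3 — high.
Trying y = 9.12 ft: A R^(2/3) = 107.6 — ≈ 107.6.

y_n = 9.12 ft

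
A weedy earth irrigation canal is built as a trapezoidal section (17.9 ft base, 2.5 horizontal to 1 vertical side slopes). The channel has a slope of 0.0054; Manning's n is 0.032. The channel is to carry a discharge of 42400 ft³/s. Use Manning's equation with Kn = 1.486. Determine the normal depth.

Manning's equation rearranged: A R^(2/3) = nQ / (1.486·√S) = 0.032 × 42400 / (1.486 × √0.0054) = 12430.
Try y = 22.8 ft: A R^(2/3) = 9020 — too small.
Try y = 31.8 ft: A R^(2/3) = 19970 — too large.
Try y = 26.1 ft: A R^(2/3) = 12420 — matches.

y_n = 26.1 ft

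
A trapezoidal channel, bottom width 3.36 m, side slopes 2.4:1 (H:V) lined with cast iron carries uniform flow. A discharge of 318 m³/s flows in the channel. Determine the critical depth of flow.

At critical depth, Q² T / (g A³) = 1, i.e. A³/T = Q²/g = 318²/9.81 = 10310.
Try y = 3.44 m: A³/T = 3211 — low.
Try y = 5.42 m: A³/T = 23770 — high.
Try y = 4.49 m: A³/T = 10260 — close enough.

y_c = 4.49 m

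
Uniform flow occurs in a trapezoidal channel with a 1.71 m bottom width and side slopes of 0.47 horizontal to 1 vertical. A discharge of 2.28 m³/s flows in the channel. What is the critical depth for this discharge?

At critical depth, Q² T / (g A³) = 1, i.e. A³/T = Q²/g = 2.28²/9.81 = 0.5299.
Try y = 0.665 m: A³/T = 1.042 — too large.
Try y = 0.537 m: A³/T = 0.5284 — close enough.

y_c = 0.537 m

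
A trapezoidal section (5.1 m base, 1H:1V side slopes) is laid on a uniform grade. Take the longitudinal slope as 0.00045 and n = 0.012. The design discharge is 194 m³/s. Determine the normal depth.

y_n = 5.34 m

Manning's equation rearranged: A R^(2/3) = nQ / (1·√S) = 0.012 × 194 / (√0.00045) = 109.7.
At y = 4.54 m: A R^(2/3) = 79.31 — short.
At y = 5.34 m: A R^(2/3) = 109.7 — close enough.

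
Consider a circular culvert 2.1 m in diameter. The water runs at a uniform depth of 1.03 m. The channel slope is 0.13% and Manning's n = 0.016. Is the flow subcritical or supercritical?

subcritical

For a circular section of diameter D = 2.1 m at depth y = 1.03 m, the central angle is θ = 2 arccos(1 − 2y/D) = 3.103 rad. Then A = (D²/8)(θ − sin θ) = 1.69 m² and P = Dθ/2 = 3.259 m.
Hydraulic radius R = A/P = 1.69/3.259 = 0.5186 m.
V = (1/n) R^(2/3) √S = (1/0.016) × 0.5186^(2/3) × √0.0013 = 1.455 m/s. Hydraulic depth D_h = A/T = 1.69/2.1 = 0.8048 m.
Froude number Fr = V/√(g·D_h) = 1.455/√(9.81×0.8048) = 0.518, which is less than 1, so the flow is subcritical.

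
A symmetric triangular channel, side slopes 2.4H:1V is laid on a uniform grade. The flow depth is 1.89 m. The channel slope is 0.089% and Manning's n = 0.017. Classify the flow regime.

subcritical

For a triangular section with side slope z = 2.4: A = zy² = 2.4×1.89² = 8.573 m²; P = 2y√(1+z²) = 2×1.89×2.6 = 9.828 m.
Hydraulic radius R = A/P = 8.573/9.828 = 0.8723 m.
V = (1/n) R^(2/3) √S = (1/0.017) × 0.8723^(2/3) × √0.00089 = 1.602 m/s. Hydraulic depth D_h = A/T = 8.573/9.072 = 0.945 m.
Froude number Fr = V/√(g·D_h) = 1.602/√(9.81×0.945) = 0.526, which is less than 1, so the flow is subcritical.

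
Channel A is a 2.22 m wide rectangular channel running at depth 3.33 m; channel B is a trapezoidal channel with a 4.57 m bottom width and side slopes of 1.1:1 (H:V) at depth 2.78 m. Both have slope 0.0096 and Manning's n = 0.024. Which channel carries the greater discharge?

Channel A: Flow area A = b·y = 2.22 × 3.33 = 7.393 m². Wetted perimeter P = b + 2y = 2.22 + 2×3.33 = 8.88 m. Hydraulic radius R = A/P = 7.393/8.88 = 0.8325 m. Q_A = (1/0.024)·7.393·0.8325^(2/3)·√0.0096 = 26.71 m³/s.
Channel B: With bottom width b = 4.57 m and side slope z = 1.1: A = (b + zy)y = (4.57 + 1.1×2.78)×2.78 = 21.21 m²; P = b + 2y√(1+z²) = 4.57 + 2×2.78×1.487 = 12.84 m. Hydraulic radius R = A/P = 21.21/12.84 = 1.652 m. Q_B = (1/0.024)·21.21·1.652^(2/3)·√0.0096 = 121 m³/s.
Q_A = 26.71 m³/s vs Q_B = 121 m³/s, so channel B carries more.

channel B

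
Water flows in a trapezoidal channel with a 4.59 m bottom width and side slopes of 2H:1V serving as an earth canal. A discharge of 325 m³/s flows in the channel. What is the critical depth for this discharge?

y_c = 4.57 m

At critical depth, Q² T / (g A³) = 1, i.e. A³/T = Q²/g = 325²/9.81 = 10770.
Try y = 3.79 m: A³/T = 4968 — low.
Try y = 5.59 m: A³/T = 25420 — high.
Try y = 4.57 m: A³/T = 10800 — matches.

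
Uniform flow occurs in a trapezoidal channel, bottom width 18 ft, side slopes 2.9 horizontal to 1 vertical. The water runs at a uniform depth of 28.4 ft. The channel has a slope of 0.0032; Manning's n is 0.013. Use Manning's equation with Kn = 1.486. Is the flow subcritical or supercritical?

supercritical

With bottom width b = 18 ft and side slope z = 2.9: A = (b + zy)y = (18 + 2.9×28.4)×28.4 = 2850 ft²; P = b + 2y√(1+z²) = 18 + 2×28.4×3.068 = 192.2 ft.
Hydraulic radius R = A/P = 2850/192.2 = 14.83 ft.
V = (1.486/n) R^(2/3) √S = (1.486/0.013) × 14.83^(2/3) × √0.0032 = 39.03 ft/s. Hydraulic depth D_h = A/T = 2850/182.7 = 15.6 ft.
Froude number Fr = V/√(g·D_h) = 39.03/√(32.2×15.6) = 1.74, which is greater than 1, so the flow is supercritical.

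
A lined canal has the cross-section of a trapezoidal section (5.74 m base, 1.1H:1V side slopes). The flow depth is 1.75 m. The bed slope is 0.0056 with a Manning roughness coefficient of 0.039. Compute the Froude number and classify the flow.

With bottom width b = 5.74 m and side slope z = 1.1: A = (b + zy)y = (5.74 + 1.1×1.75)×1.75 = 13.41 m²; P = b + 2y√(1+z²) = 5.74 + 2×1.75×1.487 = 10.94 m.
Hydraulic radius R = A/P = 13.41/10.94 = 1.226 m.
V = (1/n) R^(2/3) √S = (1/0.039) × 1.226^(2/3) × √0.0056 = 2.198 m/s. Hydraulic depth D_h = A/T = 13.41/9.59 = 1.399 m.
Froude number Fr = V/√(g·D_h) = 2.198/√(9.81×1.399) = 0.593, which is less than 1, so the flow is subcritical.

subcritical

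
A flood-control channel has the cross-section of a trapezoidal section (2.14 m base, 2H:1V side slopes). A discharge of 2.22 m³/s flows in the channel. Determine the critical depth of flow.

y_c = 0.417 m

At critical depth, Q² T / (g A³) = 1, i.e. A³/T = Q²/g = 2.22²/9.81 = 0.5024.
Try y = 0.286 m: A³/T = 0.1421 — short.
Try y = 0.46 m: A³/T = 0.7007 — over.
Try y = 0.417 m: A³/T = 0.5009 — ≈ 0.5024.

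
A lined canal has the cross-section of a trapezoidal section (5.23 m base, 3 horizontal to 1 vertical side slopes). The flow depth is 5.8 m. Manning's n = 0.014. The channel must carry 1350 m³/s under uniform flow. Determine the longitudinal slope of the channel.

With bottom width b = 5.23 m and side slope z = 3: A = (b + zy)y = (5.23 + 3×5.8)×5.8 = 131.3 m²; P = b + 2y√(1+z²) = 5.23 + 2×5.8×3.162 = 41.91 m.
Hydraulic radius R = A/P = 131.3/41.91 = 3.132 m.
From Manning's equation, S = [nQ / (1 A R^(2/3))]² = [0.014 × 1350 / (1 × 131.3 × 3.132^(2/3))]² = 0.00453.

S = 0.00453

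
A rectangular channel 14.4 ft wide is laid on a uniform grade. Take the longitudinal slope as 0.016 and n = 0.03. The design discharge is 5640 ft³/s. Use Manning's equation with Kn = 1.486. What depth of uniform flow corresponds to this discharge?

Manning's equation rearranged: A R^(2/3) = nQ / (1.486·√S) = 0.03 × 5640 / (1.486 × √0.016) = 900.2.
Trying y = 24.7 ft: A R^(2/3) = 1118 — too large.
Trying y = 14.3 ft: A R^(2/3) = 585 — too small.
Trying y = 20.5 ft: A R^(2/3) = 900.6 — close enough.

y_n = 20.5 ft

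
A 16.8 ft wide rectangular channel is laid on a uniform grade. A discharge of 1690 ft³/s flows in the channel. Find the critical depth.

For a rectangular channel, critical depth y_c = (q²/g)^(1/3) where q = Q/b = 1690/16.8 = 100.6 ft²/s.
So y_c = (100.6²/32.2)^(1/3) = 6.8 ft.

y_c = 6.8 ft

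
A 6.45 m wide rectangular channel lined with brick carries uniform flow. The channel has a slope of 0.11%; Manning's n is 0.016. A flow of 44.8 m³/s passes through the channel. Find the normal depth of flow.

y_n = 2.62 m

Manning's equation rearranged: A R^(2/3) = nQ / (1·√S) = 0.016 × 44.8 / (√0.0011) = 21.61.
Trying y = 3.07 m: A R^(2/3) = 26.78 — too large.
Trying y = 1.89 m: A R^(2/3) = 13.7 — too small.
Trying y = 2.62 m: A R^(2/3) = 21.61 — ≈ 21.61.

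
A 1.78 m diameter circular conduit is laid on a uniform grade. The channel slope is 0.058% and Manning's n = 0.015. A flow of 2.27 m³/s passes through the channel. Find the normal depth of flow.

Manning's equation rearranged: A R^(2/3) = nQ / (1·√S) = 0.015 × 2.27 / (√0.00058) = 1.414.
Try y = 1.28 m: A R^(2/3) = 1.257 — low.
Try y = 1.42 m: A R^(2/3) = 1.414 — matches.

y_n = 1.42 m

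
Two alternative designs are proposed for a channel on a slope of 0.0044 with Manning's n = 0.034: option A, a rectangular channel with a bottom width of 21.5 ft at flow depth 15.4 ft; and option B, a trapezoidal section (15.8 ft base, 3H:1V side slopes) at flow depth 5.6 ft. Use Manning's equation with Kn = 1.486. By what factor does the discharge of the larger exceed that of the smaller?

Channel A: Flow area A = b·y = 21.5 × 15.4 = 331.1 ft². Wetted perimeter P = b + 2y = 21.5 + 2×15.4 = 52.3 ft. Hydraulic radius R = A/P = 331.1/52.3 = 6.331 ft. Q_A = (1.486/0.034)·331.1·6.331^(2/3)·√0.0044 = 3285 ft³/s.
Channel B: With bottom width b = 15.8 ft and side slope z = 3: A = (b + zy)y = (15.8 + 3×5.6)×5.6 = 182.6 ft²; P = b + 2y√(1+z²) = 15.8 + 2×5.6×3.162 = 51.22 ft. Hydraulic radius R = A/P = 182.6/51.22 = 3.564 ft. Q_B = (1.486/0.034)·182.6·3.564^(2/3)·√0.0044 = 1235 ft³/s.
The larger discharge is 3285 ft³/s and the smaller is 1235 ft³/s; the ratio is 2.66.

2.66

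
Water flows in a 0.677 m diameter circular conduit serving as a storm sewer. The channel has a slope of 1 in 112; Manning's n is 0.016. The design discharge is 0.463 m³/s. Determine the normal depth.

y_n = 0.422 m

Manning's equation rearranged: A R^(2/3) = nQ / (1·√S) = 0.016 × 0.463 / (√0.008929) = 0.0784.
Try y = 0.528 m: A R^(2/3) = 0.1049 — high.
Try y = 0.351 m: A R^(2/3) = 0.05854 — low.
Try y = 0.422 m: A R^(2/3) = 0.07838 — close enough.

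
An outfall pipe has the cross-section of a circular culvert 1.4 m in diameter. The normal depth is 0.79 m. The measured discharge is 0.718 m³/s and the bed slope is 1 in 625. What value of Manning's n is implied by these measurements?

n = 0.026

For a circular section of diameter D = 1.4 m at depth y = 0.79 m, the central angle is θ = 2 arccos(1 − 2y/D) = 3.399 rad. Then A = (D²/8)(θ − sin θ) = 0.8953 m² and P = Dθ/2 = 2.38 m.
Hydraulic radius R = A/P = 0.8953/2.38 = 0.3763 m.
Rearranging Manning's equation: n = (1/Q) A R^(2/3) S^(1/2) = (1/0.718) × 0.8953 × 0.3763^(2/3) × √0.0016 = 0.026.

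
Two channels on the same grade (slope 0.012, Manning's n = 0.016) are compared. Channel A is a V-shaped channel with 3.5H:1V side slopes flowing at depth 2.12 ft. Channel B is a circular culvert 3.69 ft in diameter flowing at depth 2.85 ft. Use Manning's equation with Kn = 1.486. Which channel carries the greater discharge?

Channel A: For a triangular section with side slope z = 3.5: A = zy² = 3.5×2.12² = 15.73 ft²; P = 2y√(1+z²) = 2×2.12×3.64 = 15.43 ft. Hydraulic radius R = A/P = 15.73/15.43 = 1.019 ft. Q_A = (1.486/0.016)·15.73·1.019^(2/3)·√0.012 = 162.1 ft³/s.
Channel B: For a circular section of diameter D = 3.69 ft at depth y = 2.85 ft, the central angle is θ = 2 arccos(1 − 2y/D) = 4.294 rad. Then A = (D²/8)(θ − sin θ) = 8.863 ft² and P = Dθ/2 = 7.922 ft. Hydraulic radius R = A/P = 8.863/7.922 = 1.119 ft. Q_B = (1.486/0.016)·8.863·1.119^(2/3)·√0.012 = 97.18 ft³/s.
Q_A = 162.1 ft³/s vs Q_B = 97.18 ft³/s, so channel A carries more.

channel A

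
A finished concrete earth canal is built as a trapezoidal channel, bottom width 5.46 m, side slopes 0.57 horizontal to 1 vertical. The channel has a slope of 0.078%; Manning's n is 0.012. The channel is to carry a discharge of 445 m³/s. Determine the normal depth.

Manning's equation rearranged: A R^(2/3) = nQ / (1·√S) = 0.012 × 445 / (√0.00078) = 191.2.
Trying y = 8.98 m: A R^(2/3) = 224.6 — over.
Trying y = 5.91 m: A R^(2/3) = 102.1 — short.
Trying y = 8.26 m: A R^(2/3) = 191.1 — matches.

y_n = 8.26 m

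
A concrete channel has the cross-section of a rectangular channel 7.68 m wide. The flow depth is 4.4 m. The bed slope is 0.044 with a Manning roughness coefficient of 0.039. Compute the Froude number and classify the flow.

Flow area A = b·y = 7.68 × 4.4 = 33.79 m². Wetted perimeter P = b + 2y = 7.68 + 2×4.4 = 16.48 m.
Hydraulic radius R = A/P = 33.79/16.48 = 2.05 m.
V = (1/n) R^(2/3) √S = (1/0.039) × 2.05^(2/3) × √0.044 = 8.681 m/s. Hydraulic depth D_h = A/T = 33.79/7.68 = 4.4 m.
Froude number Fr = V/√(g·D_h) = 8.681/√(9.81×4.4) = 1.32, which is greater than 1, so the flow is supercritical.

supercritical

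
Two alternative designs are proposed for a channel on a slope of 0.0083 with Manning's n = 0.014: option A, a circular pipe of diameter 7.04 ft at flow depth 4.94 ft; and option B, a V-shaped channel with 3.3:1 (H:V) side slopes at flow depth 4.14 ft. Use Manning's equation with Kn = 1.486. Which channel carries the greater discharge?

Channel A: For a circular section of diameter D = 7.04 ft at depth y = 4.94 ft, the central angle is θ = 2 arccos(1 − 2y/D) = 3.972 rad. Then A = (D²/8)(θ − sin θ) = 29.18 ft² and P = Dθ/2 = 13.98 ft. Hydraulic radius R = A/P = 29.18/13.98 = 2.087 ft. Q_A = (1.486/0.014)·29.18·2.087^(2/3)·√0.0083 = 460.9 ft³/s.
Channel B: For a triangular section with side slope z = 3.3: A = zy² = 3.3×4.14² = 56.56 ft²; P = 2y√(1+z²) = 2×4.14×3.448 = 28.55 ft. Hydraulic radius R = A/P = 56.56/28.55 = 1.981 ft. Q_B = (1.486/0.014)·56.56·1.981^(2/3)·√0.0083 = 862.7 ft³/s.
Q_A = 460.9 ft³/s vs Q_B = 862.7 ft³/s, so channel B carries more.

channel B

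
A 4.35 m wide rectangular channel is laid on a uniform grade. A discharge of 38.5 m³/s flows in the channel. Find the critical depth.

For a rectangular channel, critical depth y_c = (q²/g)^(1/3) where q = Q/b = 38.5/4.35 = 8.851 m²/s.
So y_c = (8.851²/9.81)^(1/3) = 2 m.

y_c = 2 m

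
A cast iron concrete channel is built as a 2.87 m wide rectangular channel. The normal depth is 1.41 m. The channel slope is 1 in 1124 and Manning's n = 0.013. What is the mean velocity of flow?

V = 1.83 m/s

Flow area A = b·y = 2.87 × 1.41 = 4.047 m². Wetted perimeter P = b + 2y = 2.87 + 2×1.41 = 5.69 m.
Hydraulic radius R = A/P = 4.047/5.69 = 0.7112 m.
From Manning's equation, V = (1/n) R^(2/3) S^(1/2) = (1/0.013) × 0.7112^(2/3) × 0.0008897^(1/2) = 1.83 m/s.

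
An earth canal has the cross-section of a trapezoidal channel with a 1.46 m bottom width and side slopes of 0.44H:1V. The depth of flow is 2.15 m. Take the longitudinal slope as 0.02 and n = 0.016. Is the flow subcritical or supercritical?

supercritical

With bottom width b = 1.46 m and side slope z = 0.44: A = (b + zy)y = (1.46 + 0.44×2.15)×2.15 = 5.173 m²; P = b + 2y√(1+z²) = 1.46 + 2×2.15×1.093 = 6.158 m.
Hydraulic radius R = A/P = 5.173/6.158 = 0.8401 m.
V = (1/n) R^(2/3) √S = (1/0.016) × 0.8401^(2/3) × √0.02 = 7.869 m/s. Hydraulic depth D_h = A/T = 5.173/3.352 = 1.543 m.
Froude number Fr = V/√(g·D_h) = 7.869/√(9.81×1.543) = 2.02, which is greater than 1, so the flow is supercritical.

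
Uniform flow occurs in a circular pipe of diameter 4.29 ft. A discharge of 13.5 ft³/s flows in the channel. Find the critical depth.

At critical depth, Q² T / (g A³) = 1, i.e. A³/T = Q²/g = 13.5²/32.2 = 5.66.
Trying y = 1.31 ft: A³/T = 13.21 — high.
Trying y = 0.784 ft: A³/T = 1.783 — low.
Trying y = 1.05 ft: A³/T = 5.592 — close enough.

y_c = 1.05 ft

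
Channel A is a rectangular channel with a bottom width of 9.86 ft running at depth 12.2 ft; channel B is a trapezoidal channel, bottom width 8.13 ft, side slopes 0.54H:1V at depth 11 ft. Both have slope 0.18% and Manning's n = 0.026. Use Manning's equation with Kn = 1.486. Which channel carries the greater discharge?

Channel A: Flow area A = b·y = 9.86 × 12.2 = 120.3 ft². Wetted perimeter P = b + 2y = 9.86 + 2×12.2 = 34.26 ft. Hydraulic radius R = A/P = 120.3/34.26 = 3.511 ft. Q_A = (1.486/0.026)·120.3·3.511^(2/3)·√0.0018 = 673.8 ft³/s.
Channel B: With bottom width b = 8.13 ft and side slope z = 0.54: A = (b + zy)y = (8.13 + 0.54×11)×11 = 154.8 ft²; P = b + 2y√(1+z²) = 8.13 + 2×11×1.136 = 33.13 ft. Hydraulic radius R = A/P = 154.8/33.13 = 4.671 ft. Q_B = (1.486/0.026)·154.8·4.671^(2/3)·√0.0018 = 1049 ft³/s.
Q_A = 673.8 ft³/s vs Q_B = 1049 ft³/s, so channel B carries more.

channel B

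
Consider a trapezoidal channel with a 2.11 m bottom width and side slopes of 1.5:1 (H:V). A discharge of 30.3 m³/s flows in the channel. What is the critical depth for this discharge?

y_c = 1.84 m

At critical depth, Q² T / (g A³) = 1, i.e. A³/T = Q²/g = 30.3²/9.81 = 93.59.
Try y = 2.16 m: A³/T = 179.7 — high.
Try y = 1.84 m: A³/T = 94.3 — ≈ 93.59.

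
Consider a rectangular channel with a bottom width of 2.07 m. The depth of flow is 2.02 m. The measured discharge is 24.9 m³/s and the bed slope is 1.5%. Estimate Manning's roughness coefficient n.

n = 0.016

Flow area A = b·y = 2.07 × 2.02 = 4.181 m². Wetted perimeter P = b + 2y = 2.07 + 2×2.02 = 6.11 m.
Hydraulic radius R = A/P = 4.181/6.11 = 0.6844 m.
Rearranging Manning's equation: n = (1/Q) A R^(2/3) S^(1/2) = (1/24.9) × 4.181 × 0.6844^(2/3) × √0.015 = 0.016.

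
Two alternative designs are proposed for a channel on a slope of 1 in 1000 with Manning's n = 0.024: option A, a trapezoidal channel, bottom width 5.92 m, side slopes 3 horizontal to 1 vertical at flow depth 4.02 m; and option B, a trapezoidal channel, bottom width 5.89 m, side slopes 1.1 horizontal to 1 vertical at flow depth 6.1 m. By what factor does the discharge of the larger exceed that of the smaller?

Channel A: With bottom width b = 5.92 m and side slope z = 3: A = (b + zy)y = (5.92 + 3×4.02)×4.02 = 72.28 m²; P = b + 2y√(1+z²) = 5.92 + 2×4.02×3.162 = 31.34 m. Hydraulic radius R = A/P = 72.28/31.34 = 2.306 m. Q_A = (1/0.024)·72.28·2.306^(2/3)·√0.001 = 166.2 m³/s.
Channel B: With bottom width b = 5.89 m and side slope z = 1.1: A = (b + zy)y = (5.89 + 1.1×6.1)×6.1 = 76.86 m²; P = b + 2y√(1+z²) = 5.89 + 2×6.1×1.487 = 24.03 m. Hydraulic radius R = A/P = 76.86/24.03 = 3.199 m. Q_B = (1/0.024)·76.86·3.199^(2/3)·√0.001 = 219.9 m³/s.
The larger discharge is 219.9 m³/s and the smaller is 166.2 m³/s; the ratio is 1.32.

1.32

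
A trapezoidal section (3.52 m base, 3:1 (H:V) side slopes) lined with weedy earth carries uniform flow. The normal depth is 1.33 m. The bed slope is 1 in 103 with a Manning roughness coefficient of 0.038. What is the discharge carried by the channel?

With bottom width b = 3.52 m and side slope z = 3: A = (b + zy)y = (3.52 + 3×1.33)×1.33 = 9.988 m²; P = b + 2y√(1+z²) = 3.52 + 2×1.33×3.162 = 11.93 m.
Hydraulic radius R = A/P = 9.988/11.93 = 0.8371 m.
Manning's equation: Q = (1/n) A R^(2/3) S^(1/2) = (1/0.038) × 9.988 × 0.8371^(2/3) × 0.009709^(1/2) = 23 m³/s.

Q = 23 m³/s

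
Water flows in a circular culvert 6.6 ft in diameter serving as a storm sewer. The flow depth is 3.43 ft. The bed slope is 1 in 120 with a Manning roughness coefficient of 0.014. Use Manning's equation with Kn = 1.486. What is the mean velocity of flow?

For a circular section of diameter D = 6.6 ft at depth y = 3.43 ft, the central angle is θ = 2 arccos(1 − 2y/D) = 3.22 rad. Then A = (D²/8)(θ − sin θ) = 17.96 ft² and P = Dθ/2 = 10.63 ft.
Hydraulic radius R = A/P = 17.96/10.63 = 1.69 ft.
From Manning's equation, V = (1.486/n) R^(2/3) S^(1/2) = (1.486/0.014) × 1.69^(2/3) × 0.008333^(1/2) = 13.7 ft/s.

V = 13.7 ft/s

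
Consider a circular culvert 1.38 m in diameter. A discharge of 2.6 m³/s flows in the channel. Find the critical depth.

y_c = 0.855 m

At critical depth, Q² T / (g A³) = 1, i.e. A³/T = Q²/g = 2.6²/9.81 = 0.6891.
Try y = 0.608 m: A³/T = 0.1868 — short.
Try y = 0.947 m: A³/T = 1.023 — over.
Try y = 0.855 m: A³/T = 0.6882 — matches.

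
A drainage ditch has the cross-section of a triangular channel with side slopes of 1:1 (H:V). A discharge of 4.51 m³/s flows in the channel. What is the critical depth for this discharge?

At critical depth, Q² T / (g A³) = 1, i.e. A³/T = Q²/g = 4.51²/9.81 = 2.073.
At y = 1.08 m: A³/T = 0.7347 — too small.
At y = 1.69 m: A³/T = 6.893 — too large.
At y = 1.33 m: A³/T = 2.081 — close enough.

y_c = 1.33 m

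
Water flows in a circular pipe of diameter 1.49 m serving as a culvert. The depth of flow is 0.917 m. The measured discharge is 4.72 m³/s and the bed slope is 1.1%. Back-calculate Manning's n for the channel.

For a circular section of diameter D = 1.49 m at depth y = 0.917 m, the central angle is θ = 2 arccos(1 − 2y/D) = 3.608 rad. Then A = (D²/8)(θ − sin θ) = 1.126 m² and P = Dθ/2 = 2.688 m.
Hydraulic radius R = A/P = 1.126/2.688 = 0.4189 m.
Rearranging Manning's equation: n = (1/Q) A R^(2/3) S^(1/2) = (1/4.72) × 1.126 × 0.4189^(2/3) × √0.011 = 0.014.

n = 0.014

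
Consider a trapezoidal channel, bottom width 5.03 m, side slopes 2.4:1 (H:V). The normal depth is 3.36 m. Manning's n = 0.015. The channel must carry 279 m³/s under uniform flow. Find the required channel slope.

With bottom width b = 5.03 m and side slope z = 2.4: A = (b + zy)y = (5.03 + 2.4×3.36)×3.36 = 44 m²; P = b + 2y√(1+z²) = 5.03 + 2×3.36×2.6 = 22.5 m.
Hydraulic radius R = A/P = 44/22.5 = 1.955 m.
From Manning's equation, S = [nQ / (1 A R^(2/3))]² = [0.015 × 279 / (1 × 44 × 1.955^(2/3))]² = 0.0037.

S = 0.0037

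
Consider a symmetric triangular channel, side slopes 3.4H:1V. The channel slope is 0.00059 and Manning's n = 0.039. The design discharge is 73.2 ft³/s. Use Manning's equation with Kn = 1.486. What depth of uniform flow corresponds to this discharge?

y_n = 3.91 ft

Manning's equation rearranged: A R^(2/3) = nQ / (1.486·√S) = 0.039 × 73.2 / (1.486 × √0.00059) = 79.09.
Trying y = 4.69 ft: A R^(2/3) = 128.4 — over.
Trying y = 3.12 ft: A R^(2/3) = 43.3 — short.
Trying y = 3.91 ft: A R^(2/3) = 79.05 — close enough.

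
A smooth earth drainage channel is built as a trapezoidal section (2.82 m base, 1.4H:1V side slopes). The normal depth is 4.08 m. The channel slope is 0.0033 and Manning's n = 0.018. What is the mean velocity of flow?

V = 5.17 m/s

With bottom width b = 2.82 m and side slope z = 1.4: A = (b + zy)y = (2.82 + 1.4×4.08)×4.08 = 34.81 m²; P = b + 2y√(1+z²) = 2.82 + 2×4.08×1.72 = 16.86 m.
Hydraulic radius R = A/P = 34.81/16.86 = 2.065 m.
From Manning's equation, V = (1/n) R^(2/3) S^(1/2) = (1/0.018) × 2.065^(2/3) × 0.0033^(1/2) = 5.17 m/s.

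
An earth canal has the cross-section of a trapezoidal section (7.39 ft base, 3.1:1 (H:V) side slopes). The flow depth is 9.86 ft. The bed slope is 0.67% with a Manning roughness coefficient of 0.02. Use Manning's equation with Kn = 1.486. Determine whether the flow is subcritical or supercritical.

With bottom width b = 7.39 ft and side slope z = 3.1: A = (b + zy)y = (7.39 + 3.1×9.86)×9.86 = 374.2 ft²; P = b + 2y√(1+z²) = 7.39 + 2×9.86×3.257 = 71.62 ft.
Hydraulic radius R = A/P = 374.2/71.62 = 5.225 ft.
V = (1.486/n) R^(2/3) √S = (1.486/0.02) × 5.225^(2/3) × √0.0067 = 18.31 ft/s. Hydraulic depth D_h = A/T = 374.2/68.52 = 5.462 ft.
Froude number Fr = V/√(g·D_h) = 18.31/√(32.2×5.462) = 1.38, which is greater than 1, so the flow is supercritical.

supercritical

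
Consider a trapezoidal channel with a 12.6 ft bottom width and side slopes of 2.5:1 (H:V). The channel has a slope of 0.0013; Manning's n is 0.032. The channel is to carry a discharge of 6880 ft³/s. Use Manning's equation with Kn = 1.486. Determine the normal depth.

y_n = 17.1 ft

Manning's equation rearranged: A R^(2/3) = nQ / (1.486·√S) = 0.032 × 6880 / (1.486 × √0.0013) = 4109.
Try y = 14.5 ft: A R^(2/3) = 2788 — low.
Try y = 21.5 ft: A R^(2/3) = 7103 — high.
Try y = 17.1 ft: A R^(2/3) = 4108 — close enough.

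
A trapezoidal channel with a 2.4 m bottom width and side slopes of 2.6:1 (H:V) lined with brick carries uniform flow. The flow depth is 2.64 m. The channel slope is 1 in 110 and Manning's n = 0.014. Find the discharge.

Q = 211 m³/s

With bottom width b = 2.4 m and side slope z = 2.6: A = (b + zy)y = (2.4 + 2.6×2.64)×2.64 = 24.46 m²; P = b + 2y√(1+z²) = 2.4 + 2×2.64×2.786 = 17.11 m.
Hydraulic radius R = A/P = 24.46/17.11 = 1.43 m.
Manning's equation: Q = (1/n) A R^(2/3) S^(1/2) = (1/0.014) × 24.46 × 1.43^(2/3) × 0.009091^(1/2) = 211 m³/s.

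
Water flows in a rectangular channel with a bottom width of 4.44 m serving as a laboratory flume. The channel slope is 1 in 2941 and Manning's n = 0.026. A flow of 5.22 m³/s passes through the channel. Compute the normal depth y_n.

y_n = 1.7 m

Manning's equation rearranged: A R^(2/3) = nQ / (1·√S) = 0.026 × 5.22 / (√0.00034) = 7.36.
Trying y = 1.94 m: A R^(2/3) = 8.815 — high.
Trying y = 1.7 m: A R^(2/3) = 7.359 — matches.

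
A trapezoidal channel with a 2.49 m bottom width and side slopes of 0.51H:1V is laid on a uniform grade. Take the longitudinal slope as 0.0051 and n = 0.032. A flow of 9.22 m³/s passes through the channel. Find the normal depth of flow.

y_n = 1.46 m

Manning's equation rearranged: A R^(2/3) = nQ / (1·√S) = 0.032 × 9.22 / (√0.0051) = 4.131.
Try y = 1.86 m: A R^(2/3) = 6.222 — too large.
Try y = 1.29 m: A R^(2/3) = 3.364 — too small.
Try y = 1.46 m: A R^(2/3) = 4.133 — matches.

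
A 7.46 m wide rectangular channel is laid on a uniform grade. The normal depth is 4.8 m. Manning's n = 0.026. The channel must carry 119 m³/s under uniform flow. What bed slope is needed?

S = 0.00278

Flow area A = b·y = 7.46 × 4.8 = 35.81 m². Wetted perimeter P = b + 2y = 7.46 + 2×4.8 = 17.06 m.
Hydraulic radius R = A/P = 35.81/17.06 = 2.099 m.
From Manning's equation, S = [nQ / (1 A R^(2/3))]² = [0.026 × 119 / (1 × 35.81 × 2.099^(2/3))]² = 0.00278.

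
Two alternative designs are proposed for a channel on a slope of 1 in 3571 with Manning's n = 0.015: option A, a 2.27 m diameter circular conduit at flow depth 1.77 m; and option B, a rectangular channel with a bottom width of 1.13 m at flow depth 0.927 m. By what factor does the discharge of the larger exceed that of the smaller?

5.07

Channel A: For a circular section of diameter D = 2.27 m at depth y = 1.77 m, the central angle is θ = 2 arccos(1 − 2y/D) = 4.329 rad. Then A = (D²/8)(θ − sin θ) = 3.386 m² and P = Dθ/2 = 4.914 m. Hydraulic radius R = A/P = 3.386/4.914 = 0.6891 m. Q_A = (1/0.015)·3.386·0.6891^(2/3)·√0.00028 = 2.947 m³/s.
Channel B: Flow area A = b·y = 1.13 × 0.927 = 1.048 m². Wetted perimeter P = b + 2y = 1.13 + 2×0.927 = 2.984 m. Hydraulic radius R = A/P = 1.048/2.984 = 0.351 m. Q_B = (1/0.015)·1.048·0.351^(2/3)·√0.00028 = 0.5815 m³/s.
The larger discharge is 2.947 m³/s and the smaller is 0.5815 m³/s; the ratio is 5.07.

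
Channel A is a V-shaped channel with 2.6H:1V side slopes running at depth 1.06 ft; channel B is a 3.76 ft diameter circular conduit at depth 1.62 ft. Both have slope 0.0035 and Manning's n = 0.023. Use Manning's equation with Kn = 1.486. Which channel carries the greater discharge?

Channel A: For a triangular section with side slope z = 2.6: A = zy² = 2.6×1.06² = 2.921 ft²; P = 2y√(1+z²) = 2×1.06×2.786 = 5.906 ft. Hydraulic radius R = A/P = 2.921/5.906 = 0.4947 ft. Q_A = (1.486/0.023)·2.921·0.4947^(2/3)·√0.0035 = 6.984 ft³/s.
Channel B: For a circular section of diameter D = 3.76 ft at depth y = 1.62 ft, the central angle is θ = 2 arccos(1 − 2y/D) = 2.864 rad. Then A = (D²/8)(θ − sin θ) = 4.577 ft² and P = Dθ/2 = 5.385 ft. Hydraulic radius R = A/P = 4.577/5.385 = 0.8501 ft. Q_B = (1.486/0.023)·4.577·0.8501^(2/3)·√0.0035 = 15.7 ft³/s.
Q_A = 6.984 ft³/s vs Q_B = 15.7 ft³/s, so channel B carries more.

channel B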